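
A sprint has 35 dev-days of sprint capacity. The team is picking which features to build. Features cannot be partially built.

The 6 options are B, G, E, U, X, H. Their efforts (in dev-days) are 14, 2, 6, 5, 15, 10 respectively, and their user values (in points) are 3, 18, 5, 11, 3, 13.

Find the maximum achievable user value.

47

B + G + U + H: effort 14 + 2 + 5 + 10 = 31 ≤ 35, user value 3 + 18 + 11 + 13 = 45.
G + E + U + H: effort 2 + 6 + 5 + 10 = 23 ≤ 35, user value 18 + 5 + 11 + 13 = 47.
Best is G, E, U, and H with total user value 47.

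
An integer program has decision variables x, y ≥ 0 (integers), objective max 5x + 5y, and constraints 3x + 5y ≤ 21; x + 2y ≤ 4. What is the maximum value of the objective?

20

(x,y)=(4,0): 3·4+5·0=12≤21, 1·4+2·0=4≤4, objective 20.
(x,y)=(3,0): 3·3+5·0=9≤21, 1·3+2·0=3≤4, objective 15.
No feasible integer point exceeds 20.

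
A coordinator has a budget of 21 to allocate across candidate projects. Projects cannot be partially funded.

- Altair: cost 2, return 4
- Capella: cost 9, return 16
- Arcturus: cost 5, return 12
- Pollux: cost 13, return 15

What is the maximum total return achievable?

32

Take Altair, Capella, and Arcturus: cost 2 + 9 + 5 = 16 ≤ 21, return 4 + 16 + 12 = 32.
No other feasible combination does better.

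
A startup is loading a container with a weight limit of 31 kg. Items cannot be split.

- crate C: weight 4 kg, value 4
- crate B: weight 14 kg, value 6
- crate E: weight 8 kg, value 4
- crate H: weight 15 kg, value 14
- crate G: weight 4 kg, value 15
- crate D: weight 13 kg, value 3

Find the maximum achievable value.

crate E + crate H + crate G: weight 8 + 15 + 4 = 27 ≤ 31, value 4 + 14 + 15 = 33.
crate C + crate H + crate G: weight 4 + 15 + 4 = 23 ≤ 31, value 4 + 14 + 15 = 33.
crate C + crate E + crate H + crate G: weight 4 + 8 + 15 + 4 = 31 ≤ 31, value 4 + 4 + 14 + 15 = 37.
Best is crate C, crate E, crate H, and crate G with total value 37.

37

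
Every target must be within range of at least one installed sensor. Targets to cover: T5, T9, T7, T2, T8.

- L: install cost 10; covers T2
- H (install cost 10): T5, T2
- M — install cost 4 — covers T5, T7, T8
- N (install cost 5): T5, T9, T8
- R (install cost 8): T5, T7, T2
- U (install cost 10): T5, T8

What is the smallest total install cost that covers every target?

The greedy cost-per-new-target heuristic would pick M, N, and R for 17, but a cheaper cover exists.
Choose N and R: together they cover T5, T9, T7, T2, T8 — every target.
Total install cost: 5 + 8 = 13.
No cover costs less than 13.

13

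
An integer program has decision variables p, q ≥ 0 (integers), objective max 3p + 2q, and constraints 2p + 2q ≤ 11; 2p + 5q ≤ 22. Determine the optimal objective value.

The continuous relaxation peaks at (5.5, 0) with value 16.50; rounding to a feasible lattice point costs some objective.
(p,q)=(5,0): 2·5+2·0=10≤11, 2·5+5·0=10≤22, objective 15.
(p,q)=(4,1): 2·4+2·1=10≤11, 2·4+5·1=13≤22, objective 14.
(p,q)=(4,0): 2·4+2·0=8≤11, 2·4+5·0=8≤22, objective 12.
Maximum is 15 at (p,q)=(5,0).

15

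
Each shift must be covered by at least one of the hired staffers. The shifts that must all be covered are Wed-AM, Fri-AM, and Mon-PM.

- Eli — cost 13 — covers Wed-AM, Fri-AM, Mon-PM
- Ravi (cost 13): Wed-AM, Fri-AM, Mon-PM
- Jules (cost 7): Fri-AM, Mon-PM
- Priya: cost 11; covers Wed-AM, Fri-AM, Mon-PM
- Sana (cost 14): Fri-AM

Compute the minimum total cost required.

11

This is an integer covering problem.
The greedy cost-per-new-shift heuristic would pick Jules and Priya for 18, but a cheaper cover exists.
Priya alone covers Wed-AM, Fri-AM, Mon-PM — every shift.
Total cost: 11.
No cover costs less than 11.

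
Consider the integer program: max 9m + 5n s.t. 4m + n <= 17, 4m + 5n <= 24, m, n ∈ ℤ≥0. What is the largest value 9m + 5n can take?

41

The continuous relaxation peaks at (3.81, 1.75) with value 43.06; rounding to a feasible lattice point costs some objective.
(m,n)=(4,1): 4·4+1·1=17≤17, 4·4+5·1=21≤24, objective 41.
(m,n)=(3,2): 4·3+1·2=14≤17, 4·3+5·2=22≤24, objective 37.
Maximum is 41 at (m,n)=(4,1).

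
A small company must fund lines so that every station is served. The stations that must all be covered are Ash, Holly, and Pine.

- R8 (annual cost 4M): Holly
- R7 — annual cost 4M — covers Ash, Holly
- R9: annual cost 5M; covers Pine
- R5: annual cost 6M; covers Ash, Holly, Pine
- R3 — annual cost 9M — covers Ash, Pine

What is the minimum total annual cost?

6

The greedy cost-per-new-station heuristic would pick R7 and R9 for 9, but a cheaper cover exists.
R5 alone covers Ash, Holly, Pine — every station.
Total annual cost: 6.
No cover costs less than 6.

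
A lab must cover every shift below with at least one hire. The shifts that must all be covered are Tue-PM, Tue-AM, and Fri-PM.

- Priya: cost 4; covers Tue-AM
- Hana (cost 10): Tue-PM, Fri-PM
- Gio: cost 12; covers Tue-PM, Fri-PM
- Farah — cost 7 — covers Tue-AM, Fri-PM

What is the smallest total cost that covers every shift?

The greedy cost-per-new-shift heuristic would pick Farah and Hana for 17, but a cheaper cover exists.
Choose Priya and Hana: together they cover Tue-PM, Tue-AM, Fri-PM — every shift.
Total cost: 4 + 10 = 14.
No cover costs less than 14.

14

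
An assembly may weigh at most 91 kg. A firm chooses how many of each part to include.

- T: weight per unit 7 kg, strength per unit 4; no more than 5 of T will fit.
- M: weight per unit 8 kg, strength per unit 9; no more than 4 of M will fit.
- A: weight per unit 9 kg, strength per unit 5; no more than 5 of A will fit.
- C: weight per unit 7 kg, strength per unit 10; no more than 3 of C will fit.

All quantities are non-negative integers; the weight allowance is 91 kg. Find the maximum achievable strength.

87

This is a bounded integer knapsack.
C has the best ratio (10/7); taking only C gives at most 3×10 = 30 (stopped by the supply cap of 3).
Mixing does better — 4×T, 4×M, 1×A, and 3×C: weight 90 ≤ 91, strength 4·4 + 4·9 + 1·5 + 3·10 = 87.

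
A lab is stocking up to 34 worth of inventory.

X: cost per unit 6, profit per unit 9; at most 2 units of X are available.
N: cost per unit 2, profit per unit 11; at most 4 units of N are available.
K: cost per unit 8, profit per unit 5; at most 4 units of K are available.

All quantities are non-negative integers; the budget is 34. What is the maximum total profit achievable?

2×X, 4×N, and 1×K: cost 28 ≤ 34, profit 2·9 + 4·11 + 1·5 = 67.
1×X, 4×N, and 2×K: cost 30 ≤ 34, profit 1·9 + 4·11 + 2·5 = 63.
Best is 67.

67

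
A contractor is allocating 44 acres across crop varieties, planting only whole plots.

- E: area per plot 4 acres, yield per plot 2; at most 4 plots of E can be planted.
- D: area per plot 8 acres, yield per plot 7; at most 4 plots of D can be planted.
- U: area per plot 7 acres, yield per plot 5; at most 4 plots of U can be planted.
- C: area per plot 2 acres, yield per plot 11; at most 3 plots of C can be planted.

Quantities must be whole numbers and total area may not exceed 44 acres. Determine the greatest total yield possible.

This is a bounded integer knapsack.
C has the best ratio (11/2); taking only C gives at most 3×11 = 33 (stopped by the supply cap of 3).
Mixing does better — 3×D, 2×U, and 3×C: area 44 ≤ 44, yield 3·7 + 2·5 + 3·11 = 64.

64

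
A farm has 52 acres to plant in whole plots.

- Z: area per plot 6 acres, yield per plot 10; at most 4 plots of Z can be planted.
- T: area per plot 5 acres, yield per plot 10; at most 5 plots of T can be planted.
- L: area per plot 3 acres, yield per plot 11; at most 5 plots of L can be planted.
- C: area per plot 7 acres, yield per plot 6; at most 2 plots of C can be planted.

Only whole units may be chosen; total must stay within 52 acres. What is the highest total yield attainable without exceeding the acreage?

This is a bounded integer knapsack.
1×Z, 5×T, and 5×L: area 46 ≤ 52, yield 1·10 + 5·10 + 5·11 = 115.
2×Z, 5×T, and 5×L: area 52 ≤ 52, yield 2·10 + 5·10 + 5·11 = 125.
Best is 125.

125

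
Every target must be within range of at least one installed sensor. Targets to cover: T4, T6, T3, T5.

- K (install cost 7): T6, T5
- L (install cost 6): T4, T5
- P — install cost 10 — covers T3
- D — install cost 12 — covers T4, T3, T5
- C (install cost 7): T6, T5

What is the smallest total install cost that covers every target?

19

The greedy cost-per-new-target heuristic would pick L, K, and P for 23, but a cheaper cover exists.
Choose K and D: together they cover T4, T6, T3, T5 — every target.
Total install cost: 7 + 12 = 19.
No cover costs less than 19.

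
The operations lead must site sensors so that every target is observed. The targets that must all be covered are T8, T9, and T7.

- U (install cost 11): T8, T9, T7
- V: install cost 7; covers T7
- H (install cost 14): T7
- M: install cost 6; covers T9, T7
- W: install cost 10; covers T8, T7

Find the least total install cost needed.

11

This is an integer covering problem.
The greedy cost-per-new-target heuristic would pick M and W for 16, but a cheaper cover exists.
U alone covers T8, T9, T7 — every target.
Total install cost: 11.
No cover costs less than 11.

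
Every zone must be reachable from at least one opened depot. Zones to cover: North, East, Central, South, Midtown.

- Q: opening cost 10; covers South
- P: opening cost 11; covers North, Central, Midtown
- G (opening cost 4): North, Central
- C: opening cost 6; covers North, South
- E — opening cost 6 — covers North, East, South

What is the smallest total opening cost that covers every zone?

17

Choose P and E: together they cover North, East, Central, South, Midtown — every zone.
Total opening cost: 11 + 6 = 17.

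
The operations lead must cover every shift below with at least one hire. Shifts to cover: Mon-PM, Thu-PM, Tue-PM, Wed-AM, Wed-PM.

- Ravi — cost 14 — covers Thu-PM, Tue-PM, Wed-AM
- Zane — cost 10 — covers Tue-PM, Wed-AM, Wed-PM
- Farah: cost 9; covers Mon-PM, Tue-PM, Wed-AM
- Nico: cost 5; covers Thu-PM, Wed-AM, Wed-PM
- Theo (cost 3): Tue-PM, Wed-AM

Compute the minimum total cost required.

14

Choose Farah and Nico: together they cover Mon-PM, Thu-PM, Tue-PM, Wed-AM, Wed-PM — every shift.
Total cost: 9 + 5 = 14.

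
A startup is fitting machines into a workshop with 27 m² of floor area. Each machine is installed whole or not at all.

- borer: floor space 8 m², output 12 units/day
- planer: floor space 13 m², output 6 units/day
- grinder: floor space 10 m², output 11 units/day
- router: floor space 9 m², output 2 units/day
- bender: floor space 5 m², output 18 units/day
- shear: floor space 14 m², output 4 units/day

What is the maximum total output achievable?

41

borer + grinder + bender: floor space 8 + 10 + 5 = 23 ≤ 27, output 12 + 11 + 18 = 41.
borer + bender + shear: floor space 8 + 5 + 14 = 27 ≤ 27, output 12 + 18 + 4 = 34.
borer + planer + bender: floor space 8 + 13 + 5 = 26 ≤ 27, output 12 + 6 + 18 = 36.
Best is borer, grinder, and bender with total output 41.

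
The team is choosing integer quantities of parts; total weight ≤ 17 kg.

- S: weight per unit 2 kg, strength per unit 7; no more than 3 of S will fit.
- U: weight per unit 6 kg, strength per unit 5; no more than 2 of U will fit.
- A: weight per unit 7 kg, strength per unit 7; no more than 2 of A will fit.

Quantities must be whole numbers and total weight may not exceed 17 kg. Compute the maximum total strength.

28

S has the best ratio (7/2); taking only S gives at most 3×7 = 21 (stopped by the supply cap of 3).
Mixing does better — 3×S and 1×A: weight 13 ≤ 17, strength 3·7 + 1·7 = 28.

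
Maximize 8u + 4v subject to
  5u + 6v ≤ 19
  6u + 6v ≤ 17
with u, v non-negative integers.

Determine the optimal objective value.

16

Relaxing integrality, the LP optimum is 22.67 at (u,v) = (2.83, 0), which is not an integer point.
(u,v)=(2,0): 5·2+6·0=10≤19, 6·2+6·0=12≤17, objective 16.
(u,v)=(1,1): 5·1+6·1=11≤19, 6·1+6·1=12≤17, objective 12.
(u,v)=(1,0): 5·1+6·0=5≤19, 6·1+6·0=6≤17, objective 8.
The best lattice point is (2,0), giving 16.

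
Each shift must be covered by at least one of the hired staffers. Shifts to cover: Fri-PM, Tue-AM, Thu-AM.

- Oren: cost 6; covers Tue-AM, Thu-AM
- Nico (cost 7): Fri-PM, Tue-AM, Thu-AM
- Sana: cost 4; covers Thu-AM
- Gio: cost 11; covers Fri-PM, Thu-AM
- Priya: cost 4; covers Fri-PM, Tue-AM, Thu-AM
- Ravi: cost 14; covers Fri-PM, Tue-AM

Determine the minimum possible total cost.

Priya alone covers Fri-PM, Tue-AM, Thu-AM — every shift.
Total cost: 4.

4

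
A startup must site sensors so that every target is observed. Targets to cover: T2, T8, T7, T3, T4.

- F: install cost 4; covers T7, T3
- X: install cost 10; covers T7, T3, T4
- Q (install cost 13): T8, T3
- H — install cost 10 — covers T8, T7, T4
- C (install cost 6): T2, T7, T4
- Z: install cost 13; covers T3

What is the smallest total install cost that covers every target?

The greedy cost-per-new-target heuristic would pick F, C, and H for 20, but a cheaper cover exists.
Choose Q and C: together they cover T2, T8, T7, T3, T4 — every target.
Total install cost: 13 + 6 = 19.
No cover costs less than 19.

19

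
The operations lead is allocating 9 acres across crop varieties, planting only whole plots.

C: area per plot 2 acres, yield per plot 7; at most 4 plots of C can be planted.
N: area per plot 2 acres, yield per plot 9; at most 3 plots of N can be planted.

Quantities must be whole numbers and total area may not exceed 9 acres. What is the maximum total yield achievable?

Take 1×C and 3×N: area 8 ≤ 9, yield 1·7 + 3·9 = 34.
N has the best ratio (9/2) and is taken to its limit of 3; remaining capacity is filled optimally with the others.

34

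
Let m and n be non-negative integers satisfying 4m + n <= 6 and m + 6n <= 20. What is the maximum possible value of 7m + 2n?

11

The continuous relaxation peaks at (0.696, 3.22) with value 11.30; rounding to a feasible lattice point costs some objective.
(m,n)=(1,2): 4·1+1·2=6≤6, 1·1+6·2=13≤20, objective 11.
(m,n)=(1,1): 4·1+1·1=5≤6, 1·1+6·1=7≤20, objective 9.
(m,n)=(0,3): 4·0+1·3=3≤6, 1·0+6·3=18≤20, objective 6.
(m,n)=(0,2): 4·0+1·2=2≤6, 1·0+6·2=12≤20, objective 4.
No feasible integer point exceeds 11.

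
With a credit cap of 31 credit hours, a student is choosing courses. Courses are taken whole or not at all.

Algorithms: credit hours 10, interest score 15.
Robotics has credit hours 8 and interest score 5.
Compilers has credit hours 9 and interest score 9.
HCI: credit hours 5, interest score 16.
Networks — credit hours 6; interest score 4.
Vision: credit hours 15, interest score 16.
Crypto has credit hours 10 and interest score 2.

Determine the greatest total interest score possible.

47

This is a 0-1 knapsack instance.
Algorithms + Compilers + HCI + Networks: credit hours 10 + 9 + 5 + 6 = 30 ≤ 31, interest score 15 + 9 + 16 + 4 = 44.
Compilers + HCI + Vision: credit hours 9 + 5 + 15 = 29 ≤ 31, interest score 9 + 16 + 16 = 41.
Algorithms + HCI + Vision: credit hours 10 + 5 + 15 = 30 ≤ 31, interest score 15 + 16 + 16 = 47.
Best is Algorithms, HCI, and Vision with total interest score 47.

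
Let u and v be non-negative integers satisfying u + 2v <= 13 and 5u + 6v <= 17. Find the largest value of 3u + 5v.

13

Relaxing integrality, the LP optimum is 14.17 at (u,v) = (0, 2.83), which is not an integer point.
(u,v)=(1,2): 1·1+2·2=5≤13, 5·1+6·2=17≤17, objective 13.
(u,v)=(2,1): 1·2+2·1=4≤13, 5·2+6·1=16≤17, objective 11.
No feasible integer point exceeds 13.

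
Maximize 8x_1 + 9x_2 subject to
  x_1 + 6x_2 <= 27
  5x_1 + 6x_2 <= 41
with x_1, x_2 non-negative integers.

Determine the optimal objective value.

65

(x_1,x_2)=(7,1) is feasible, giving 65.
(x_1,x_2)=(8,0) is feasible, giving 64.
(x_1,x_2)=(6,1) is feasible, giving 57.
(x_1,x_2)=(7,0) is feasible, giving 56.
The best lattice point is (7,1), giving 65.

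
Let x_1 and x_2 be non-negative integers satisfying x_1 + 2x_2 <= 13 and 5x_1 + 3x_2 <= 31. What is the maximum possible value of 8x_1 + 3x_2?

(x_1,x_2)=(6,0) is feasible, giving 48.
(x_1,x_2)=(5,1) is feasible, giving 43.
(x_1,x_2)=(5,0) is feasible, giving 40.
The best lattice point is (6,0), giving 48.

48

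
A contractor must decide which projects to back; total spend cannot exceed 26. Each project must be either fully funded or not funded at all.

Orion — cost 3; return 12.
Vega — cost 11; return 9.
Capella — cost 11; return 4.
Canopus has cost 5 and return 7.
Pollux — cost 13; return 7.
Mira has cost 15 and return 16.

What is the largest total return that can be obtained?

This is a 0-1 knapsack instance.
Allowing fractional choices, the relaxed optimum would be about 37.5, but projects are indivisible.
Orion + Canopus + Mira: cost 3 + 5 + 15 = 23 ≤ 26, return 12 + 7 + 16 = 35.
Orion + Mira: cost 3 + 15 = 18 ≤ 26, return 12 + 16 = 28.
Best is Orion, Canopus, and Mira with total return 35.

35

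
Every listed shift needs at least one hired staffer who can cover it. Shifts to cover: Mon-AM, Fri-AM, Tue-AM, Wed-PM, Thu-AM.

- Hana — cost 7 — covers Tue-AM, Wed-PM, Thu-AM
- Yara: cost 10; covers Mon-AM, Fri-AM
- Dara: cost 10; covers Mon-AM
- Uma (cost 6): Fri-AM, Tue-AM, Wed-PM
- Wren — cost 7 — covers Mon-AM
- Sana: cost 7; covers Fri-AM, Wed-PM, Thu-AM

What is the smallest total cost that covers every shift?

17

The greedy cost-per-new-shift heuristic would pick Uma, Hana, and Wren for 20, but a cheaper cover exists.
Choose Hana and Yara: together they cover Mon-AM, Fri-AM, Tue-AM, Wed-PM, Thu-AM — every shift.
Total cost: 7 + 10 = 17.
No cover costs less than 17.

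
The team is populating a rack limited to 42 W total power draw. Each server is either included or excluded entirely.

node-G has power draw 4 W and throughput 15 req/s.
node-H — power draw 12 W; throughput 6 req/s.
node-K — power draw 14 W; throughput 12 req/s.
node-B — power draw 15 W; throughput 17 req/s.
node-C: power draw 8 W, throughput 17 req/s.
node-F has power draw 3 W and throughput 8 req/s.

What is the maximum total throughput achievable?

Allowing fractional choices, the relaxed optimum would be about 67.3, but servers are indivisible.
node-G + node-K + node-B + node-C: power draw 4 + 14 + 15 + 8 = 41 ≤ 42, throughput 15 + 12 + 17 + 17 = 61.
node-G + node-H + node-B + node-C + node-F: power draw 4 + 12 + 15 + 8 + 3 = 42 ≤ 42, throughput 15 + 6 + 17 + 17 + 8 = 63.
Best is node-G, node-H, node-B, node-C, and node-F with total throughput 63.

63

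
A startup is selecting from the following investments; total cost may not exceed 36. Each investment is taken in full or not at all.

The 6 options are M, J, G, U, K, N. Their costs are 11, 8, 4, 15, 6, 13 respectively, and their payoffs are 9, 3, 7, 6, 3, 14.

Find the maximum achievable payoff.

33

This is a 0-1 knapsack instance.
Allowing fractional choices, the relaxed optimum would be about 33.8, but investments are indivisible.
M + J + G + N: cost 11 + 8 + 4 + 13 = 36 ≤ 36, payoff 9 + 3 + 7 + 14 = 33.
M + G + N: cost 11 + 4 + 13 = 28 ≤ 36, payoff 9 + 7 + 14 = 30.
M + G + K + N: cost 11 + 4 + 6 + 13 = 34 ≤ 36, payoff 9 + 7 + 3 + 14 = 33.
The maximum payoff is 33; one optimal choice is M, G, K, and N.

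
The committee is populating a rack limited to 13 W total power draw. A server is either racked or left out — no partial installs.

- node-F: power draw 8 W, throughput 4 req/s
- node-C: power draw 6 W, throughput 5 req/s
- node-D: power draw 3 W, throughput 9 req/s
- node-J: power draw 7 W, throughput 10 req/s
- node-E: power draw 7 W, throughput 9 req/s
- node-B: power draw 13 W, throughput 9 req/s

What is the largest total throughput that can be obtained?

node-D + node-J: power draw 3 + 7 = 10 ≤ 13, throughput 9 + 10 = 19.
node-D + node-E: power draw 3 + 7 = 10 ≤ 13, throughput 9 + 9 = 18.
node-C + node-J: power draw 6 + 7 = 13 ≤ 13, throughput 5 + 10 = 15.
Best is node-D and node-J with total throughput 19.

19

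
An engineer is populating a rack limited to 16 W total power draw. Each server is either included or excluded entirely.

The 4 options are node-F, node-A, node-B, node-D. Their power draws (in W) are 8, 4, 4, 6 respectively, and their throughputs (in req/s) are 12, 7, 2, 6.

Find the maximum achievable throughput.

Allowing fractional choices, the relaxed optimum would be about 23.0, but servers are indivisible.
node-F + node-A: power draw 8 + 4 = 12 ≤ 16, throughput 12 + 7 = 19.
node-F + node-D: power draw 8 + 6 = 14 ≤ 16, throughput 12 + 6 = 18.
node-F + node-A + node-B: power draw 8 + 4 + 4 = 16 ≤ 16, throughput 12 + 7 + 2 = 21.
Best is node-F, node-A, and node-B with total throughput 21.

21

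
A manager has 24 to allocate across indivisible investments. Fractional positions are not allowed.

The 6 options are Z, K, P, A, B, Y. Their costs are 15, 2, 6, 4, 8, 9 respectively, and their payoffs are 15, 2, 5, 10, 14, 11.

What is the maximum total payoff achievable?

Allowing fractional choices, the relaxed optimum would be about 38.0, but investments are indivisible.
A + B + Y: cost 4 + 8 + 9 = 21 ≤ 24, payoff 10 + 14 + 11 = 35.
K + A + B + Y: cost 2 + 4 + 8 + 9 = 23 ≤ 24, payoff 2 + 10 + 14 + 11 = 37.
K + P + A + B: cost 2 + 6 + 4 + 8 = 20 ≤ 24, payoff 2 + 5 + 10 + 14 = 31.
Best is K, A, B, and Y with total payoff 37.

37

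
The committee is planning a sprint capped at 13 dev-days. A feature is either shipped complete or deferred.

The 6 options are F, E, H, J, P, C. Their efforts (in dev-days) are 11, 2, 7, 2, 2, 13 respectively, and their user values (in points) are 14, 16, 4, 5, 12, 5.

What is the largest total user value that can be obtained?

E + H + J + P: effort 2 + 7 + 2 + 2 = 13 ≤ 13, user value 16 + 4 + 5 + 12 = 37.
E + J + P: effort 2 + 2 + 2 = 6 ≤ 13, user value 16 + 5 + 12 = 33.
Best is E, H, J, and P with total user value 37.

37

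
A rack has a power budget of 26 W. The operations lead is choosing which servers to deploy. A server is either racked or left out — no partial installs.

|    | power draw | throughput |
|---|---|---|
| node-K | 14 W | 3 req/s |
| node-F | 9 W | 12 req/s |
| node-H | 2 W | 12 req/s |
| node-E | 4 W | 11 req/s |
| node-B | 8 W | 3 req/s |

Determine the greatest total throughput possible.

This is an integer program with binary decision variables.
Allowing fractional choices, the relaxed optimum would be about 38.6, but servers are indivisible.
node-F + node-H + node-E: power draw 9 + 2 + 4 = 15 ≤ 26, throughput 12 + 12 + 11 = 35.
node-F + node-H + node-B: power draw 9 + 2 + 8 = 19 ≤ 26, throughput 12 + 12 + 3 = 27.
node-F + node-H + node-E + node-B: power draw 9 + 2 + 4 + 8 = 23 ≤ 26, throughput 12 + 12 + 11 + 3 = 38.
Best is node-F, node-H, node-E, and node-B with total throughput 38.

38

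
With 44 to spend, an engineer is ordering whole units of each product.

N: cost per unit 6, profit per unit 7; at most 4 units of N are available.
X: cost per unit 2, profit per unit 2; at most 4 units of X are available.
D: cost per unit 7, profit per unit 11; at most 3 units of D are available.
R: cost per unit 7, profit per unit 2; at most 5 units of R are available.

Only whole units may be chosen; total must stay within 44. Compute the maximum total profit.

D has the best ratio (11/7); taking only D gives at most 3×11 = 33 (stopped by the supply cap of 3).
Mixing does better — 3×N, 2×X, and 3×D: cost 43 ≤ 44, profit 3·7 + 2·2 + 3·11 = 58.

58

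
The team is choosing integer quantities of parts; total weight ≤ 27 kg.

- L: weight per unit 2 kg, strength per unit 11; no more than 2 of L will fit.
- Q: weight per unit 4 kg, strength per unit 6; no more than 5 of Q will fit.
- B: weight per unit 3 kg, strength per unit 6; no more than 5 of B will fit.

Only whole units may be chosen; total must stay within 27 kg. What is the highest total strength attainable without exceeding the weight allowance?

2×L, 1×Q, and 5×B: weight 23 ≤ 27, strength 2·11 + 1·6 + 5·6 = 58.
2×L, 2×Q, and 5×B: weight 27 ≤ 27, strength 2·11 + 2·6 + 5·6 = 64.
Best is 64.

64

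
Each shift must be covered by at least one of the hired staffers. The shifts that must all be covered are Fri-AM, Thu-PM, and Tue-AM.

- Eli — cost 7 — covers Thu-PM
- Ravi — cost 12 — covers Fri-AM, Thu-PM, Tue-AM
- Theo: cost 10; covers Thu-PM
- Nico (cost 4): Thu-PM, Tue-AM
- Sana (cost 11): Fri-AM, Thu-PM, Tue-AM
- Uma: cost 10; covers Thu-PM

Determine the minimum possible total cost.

This is an integer covering problem.
The greedy cost-per-new-shift heuristic would pick Nico and Sana for 15, but a cheaper cover exists.
Sana alone covers Fri-AM, Thu-PM, Tue-AM — every shift.
Total cost: 11.
No cover costs less than 11.

11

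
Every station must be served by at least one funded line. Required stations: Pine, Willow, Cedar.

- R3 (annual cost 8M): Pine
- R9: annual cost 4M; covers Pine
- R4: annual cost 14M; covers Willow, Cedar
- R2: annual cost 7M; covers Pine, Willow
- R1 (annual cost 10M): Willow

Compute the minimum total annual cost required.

18

The greedy cost-per-new-station heuristic would pick R2 and R4 for 21, but a cheaper cover exists.
Choose R9 and R4: together they cover Pine, Willow, Cedar — every station.
Total annual cost: 4 + 14 = 18.
No cover costs less than 18.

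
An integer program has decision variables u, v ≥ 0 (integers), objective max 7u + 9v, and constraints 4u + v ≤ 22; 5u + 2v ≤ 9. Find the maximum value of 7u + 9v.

36

Relaxing integrality, the LP optimum is 40.50 at (u,v) = (0, 4.5), which is not an integer point.
(u,v)=(0,4): 4·0+1·4=4≤22, 5·0+2·4=8≤9, objective 36.
(u,v)=(0,3): 4·0+1·3=3≤22, 5·0+2·3=6≤9, objective 27.
The best lattice point is (0,4), giving 36.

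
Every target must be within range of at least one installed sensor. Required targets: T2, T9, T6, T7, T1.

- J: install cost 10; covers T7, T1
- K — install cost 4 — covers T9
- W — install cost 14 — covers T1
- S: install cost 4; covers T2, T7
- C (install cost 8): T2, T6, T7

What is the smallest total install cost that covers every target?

22

Choose J, K, and C: together they cover T2, T9, T6, T7, T1 — every target.
Total install cost: 10 + 4 + 8 = 22.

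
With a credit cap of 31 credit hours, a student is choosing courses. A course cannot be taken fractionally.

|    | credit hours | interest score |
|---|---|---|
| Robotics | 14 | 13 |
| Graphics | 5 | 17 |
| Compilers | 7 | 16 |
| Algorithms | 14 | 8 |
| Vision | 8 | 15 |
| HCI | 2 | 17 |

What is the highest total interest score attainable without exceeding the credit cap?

Allowing fractional choices, the relaxed optimum would be about 73.4, but courses are indivisible.
Robotics + Graphics + Vision + HCI: credit hours 14 + 5 + 8 + 2 = 29 ≤ 31, interest score 13 + 17 + 15 + 17 = 62.
Robotics + Graphics + Compilers + HCI: credit hours 14 + 5 + 7 + 2 = 28 ≤ 31, interest score 13 + 17 + 16 + 17 = 63.
Graphics + Compilers + Vision + HCI: credit hours 5 + 7 + 8 + 2 = 22 ≤ 31, interest score 17 + 16 + 15 + 17 = 65.
Best is Graphics, Compilers, Vision, and HCI with total interest score 65.

65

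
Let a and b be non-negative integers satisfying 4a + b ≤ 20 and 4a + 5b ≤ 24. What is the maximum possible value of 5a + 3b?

(a,b)=(5,0): 4·5+1·0=20≤20, 4·5+5·0=20≤24, objective 25.
(a,b)=(4,1): 4·4+1·1=17≤20, 4·4+5·1=21≤24, objective 23.
(a,b)=(3,2): 4·3+1·2=14≤20, 4·3+5·2=22≤24, objective 21.
The best lattice point is (5,0), giving 25.

25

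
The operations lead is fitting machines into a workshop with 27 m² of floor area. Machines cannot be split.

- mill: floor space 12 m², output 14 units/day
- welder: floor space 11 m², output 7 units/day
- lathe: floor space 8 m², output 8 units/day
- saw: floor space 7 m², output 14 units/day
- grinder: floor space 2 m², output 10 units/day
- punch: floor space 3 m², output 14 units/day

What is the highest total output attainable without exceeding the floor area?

52

This is a 0-1 knapsack instance.
lathe + saw + grinder + punch: floor space 8 + 7 + 2 + 3 = 20 ≤ 27, output 8 + 14 + 10 + 14 = 46.
mill + saw + grinder + punch: floor space 12 + 7 + 2 + 3 = 24 ≤ 27, output 14 + 14 + 10 + 14 = 52.
mill + lathe + grinder + punch: floor space 12 + 8 + 2 + 3 = 25 ≤ 27, output 14 + 8 + 10 + 14 = 46.
Best is mill, saw, grinder, and punch with total output 52.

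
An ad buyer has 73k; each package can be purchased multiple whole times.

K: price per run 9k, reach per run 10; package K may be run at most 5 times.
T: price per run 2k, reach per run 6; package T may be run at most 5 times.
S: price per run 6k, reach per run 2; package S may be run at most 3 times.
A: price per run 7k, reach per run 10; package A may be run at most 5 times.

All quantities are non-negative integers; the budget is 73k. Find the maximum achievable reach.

110

This is a bounded integer knapsack.
3×K, 4×T, and 5×A: price 70 ≤ 73, reach 3·10 + 4·6 + 5·10 = 104.
3×K, 5×T, and 5×A: price 72 ≤ 73, reach 3·10 + 5·6 + 5·10 = 110.
Best is 110.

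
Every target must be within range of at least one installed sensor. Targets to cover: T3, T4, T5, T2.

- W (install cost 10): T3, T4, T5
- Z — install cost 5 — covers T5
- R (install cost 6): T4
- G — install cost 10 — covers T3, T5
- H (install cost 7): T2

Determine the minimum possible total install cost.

Choose W and H: together they cover T3, T4, T5, T2 — every target.
Total install cost: 10 + 7 = 17.
No cover costs less than 17.

17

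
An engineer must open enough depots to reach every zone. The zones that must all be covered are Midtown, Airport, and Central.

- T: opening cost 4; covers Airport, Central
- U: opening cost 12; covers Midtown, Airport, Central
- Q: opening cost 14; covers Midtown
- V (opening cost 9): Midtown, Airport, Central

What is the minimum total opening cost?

The greedy cost-per-new-zone heuristic would pick T and V for 13, but a cheaper cover exists.
V alone covers Midtown, Airport, Central — every zone.
Total opening cost: 9.
No cover costs less than 9.

9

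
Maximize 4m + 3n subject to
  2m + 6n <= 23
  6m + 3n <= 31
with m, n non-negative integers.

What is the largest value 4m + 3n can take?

22

(m,n)=(4,2) is feasible, giving 22.
(m,n)=(4,1) is feasible, giving 19.
(m,n)=(3,2) is feasible, giving 18.
The best lattice point is (4,2), giving 22.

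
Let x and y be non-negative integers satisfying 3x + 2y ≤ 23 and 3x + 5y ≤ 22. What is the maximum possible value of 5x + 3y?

35

Relaxing integrality, the LP optimum is 36.67 at (x,y) = (7.33, 0), which is not an integer point.
(x,y)=(7,0): 3·7+2·0=21≤23, 3·7+5·0=21≤22, objective 35.
(x,y)=(6,0): 3·6+2·0=18≤23, 3·6+5·0=18≤22, objective 30.
No feasible integer point exceeds 35.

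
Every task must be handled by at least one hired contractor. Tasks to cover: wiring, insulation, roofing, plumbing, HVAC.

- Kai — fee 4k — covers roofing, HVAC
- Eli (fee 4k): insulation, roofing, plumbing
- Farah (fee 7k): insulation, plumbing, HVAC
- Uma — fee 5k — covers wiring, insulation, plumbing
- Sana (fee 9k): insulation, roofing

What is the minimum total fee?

This is an integer covering problem.
The greedy cost-per-new-task heuristic would pick Eli, Kai, and Uma for 13, but a cheaper cover exists.
Choose Kai and Uma: together they cover wiring, insulation, roofing, plumbing, HVAC — every task.
Total fee: 4 + 5 = 9.
No cover costs less than 9.

9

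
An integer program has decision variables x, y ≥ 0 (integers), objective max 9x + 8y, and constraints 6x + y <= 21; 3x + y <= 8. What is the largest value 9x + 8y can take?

64

(x,y)=(0,8): 6·0+1·8=8≤21, 3·0+1·8=8≤8, objective 64.
(x,y)=(0,7): 6·0+1·7=7≤21, 3·0+1·7=7≤8, objective 56.
No feasible integer point exceeds 64.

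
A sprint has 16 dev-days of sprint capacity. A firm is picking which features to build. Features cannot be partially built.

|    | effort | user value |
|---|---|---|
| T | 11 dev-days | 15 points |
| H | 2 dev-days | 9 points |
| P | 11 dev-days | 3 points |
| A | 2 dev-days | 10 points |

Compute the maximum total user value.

Treat it as a binary knapsack problem.
Allowing fractional choices, the relaxed optimum would be about 34.3, but features are indivisible.
T + A: effort 11 + 2 = 13 ≤ 16, user value 15 + 10 = 25.
T + H + A: effort 11 + 2 + 2 = 15 ≤ 16, user value 15 + 9 + 10 = 34.
T + H: effort 11 + 2 = 13 ≤ 16, user value 15 + 9 = 24.
Best is T, H, and A with total user value 34.

34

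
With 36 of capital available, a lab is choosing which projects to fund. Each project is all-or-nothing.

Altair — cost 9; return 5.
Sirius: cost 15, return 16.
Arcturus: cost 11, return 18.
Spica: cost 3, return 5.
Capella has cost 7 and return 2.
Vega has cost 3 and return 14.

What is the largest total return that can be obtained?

Allowing fractional choices, the relaxed optimum would be about 55.2, but projects are indivisible.
Sirius + Arcturus + Spica + Vega: cost 15 + 11 + 3 + 3 = 32 ≤ 36, return 16 + 18 + 5 + 14 = 53.
Sirius + Arcturus + Capella + Vega: cost 15 + 11 + 7 + 3 = 36 ≤ 36, return 16 + 18 + 2 + 14 = 50.
Best is Sirius, Arcturus, Spica, and Vega with total return 53.

53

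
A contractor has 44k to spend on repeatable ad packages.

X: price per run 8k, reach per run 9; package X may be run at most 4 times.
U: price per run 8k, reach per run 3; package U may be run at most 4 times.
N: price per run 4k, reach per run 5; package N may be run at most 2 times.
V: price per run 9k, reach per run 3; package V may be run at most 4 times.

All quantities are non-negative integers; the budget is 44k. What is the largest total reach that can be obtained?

46

This is a bounded integer knapsack.
Take 4×X and 2×N: price 40 ≤ 44, reach 4·9 + 2·5 = 46.
N has the best ratio (5/4) and is taken to its limit of 2; remaining capacity is filled optimally with the others.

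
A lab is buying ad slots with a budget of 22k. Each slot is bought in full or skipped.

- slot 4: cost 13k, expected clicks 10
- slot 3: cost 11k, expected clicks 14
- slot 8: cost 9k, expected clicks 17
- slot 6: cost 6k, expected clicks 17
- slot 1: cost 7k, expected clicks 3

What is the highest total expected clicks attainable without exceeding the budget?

Take slot 8, slot 6, and slot 1: cost 9 + 6 + 7 = 22 ≤ 22, expected clicks 17 + 17 + 3 = 37.
No other feasible combination does better.

37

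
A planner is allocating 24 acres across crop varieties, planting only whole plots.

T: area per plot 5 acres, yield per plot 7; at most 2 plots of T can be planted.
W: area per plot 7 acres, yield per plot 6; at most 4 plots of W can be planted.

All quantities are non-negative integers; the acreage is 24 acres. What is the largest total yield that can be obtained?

26

2×T and 1×W: area 17 ≤ 24, yield 2·7 + 1·6 = 20.
2×T and 2×W: area 24 ≤ 24, yield 2·7 + 2·6 = 26.
Best is 26.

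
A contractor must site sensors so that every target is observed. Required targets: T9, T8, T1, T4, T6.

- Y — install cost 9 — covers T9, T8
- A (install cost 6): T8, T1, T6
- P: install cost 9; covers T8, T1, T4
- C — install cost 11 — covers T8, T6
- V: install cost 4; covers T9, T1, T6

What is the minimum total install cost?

13

This is an integer covering problem.
Choose P and V: together they cover T9, T8, T1, T4, T6 — every target.
Total install cost: 9 + 4 = 13.
No cover costs less than 13.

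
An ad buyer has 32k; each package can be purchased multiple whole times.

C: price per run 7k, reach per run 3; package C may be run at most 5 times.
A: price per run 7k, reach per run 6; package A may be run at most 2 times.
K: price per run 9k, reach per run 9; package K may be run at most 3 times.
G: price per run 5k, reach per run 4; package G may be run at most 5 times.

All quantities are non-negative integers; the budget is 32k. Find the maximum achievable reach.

31

K has the best ratio (9/9); taking only K gives at most 3×9 = 27 (stopped by the price limit).
Mixing does better — 3×K and 1×G: price 32 ≤ 32, reach 3·9 + 1·4 = 31.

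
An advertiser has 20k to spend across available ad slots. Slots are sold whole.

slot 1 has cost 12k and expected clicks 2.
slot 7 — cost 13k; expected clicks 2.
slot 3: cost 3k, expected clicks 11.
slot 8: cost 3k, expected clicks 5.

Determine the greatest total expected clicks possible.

18

slot 1 + slot 3 + slot 8: cost 12 + 3 + 3 = 18 ≤ 20, expected clicks 2 + 11 + 5 = 18.
slot 3 + slot 8: cost 3 + 3 = 6 ≤ 20, expected clicks 11 + 5 = 16.
slot 7 + slot 3 + slot 8: cost 13 + 3 + 3 = 19 ≤ 20, expected clicks 2 + 11 + 5 = 18.
The maximum expected clicks is 18; one optimal choice is slot 1, slot 3, and slot 8.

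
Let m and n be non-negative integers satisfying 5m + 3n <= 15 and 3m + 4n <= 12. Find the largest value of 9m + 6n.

27

The continuous relaxation peaks at (2.18, 1.36) with value 27.82; rounding to a feasible lattice point costs some objective.
(m,n)=(3,0): 5·3+3·0=15≤15, 3·3+4·0=9≤12, objective 27.
(m,n)=(2,1): 5·2+3·1=13≤15, 3·2+4·1=10≤12, objective 24.
The best lattice point is (3,0), giving 27.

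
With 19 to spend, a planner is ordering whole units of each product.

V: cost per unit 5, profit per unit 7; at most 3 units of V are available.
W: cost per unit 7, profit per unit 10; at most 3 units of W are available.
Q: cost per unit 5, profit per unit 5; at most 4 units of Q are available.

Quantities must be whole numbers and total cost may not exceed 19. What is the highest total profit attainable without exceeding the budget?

W has the best ratio (10/7); taking only W gives at most 2×10 = 20 (stopped by the cost limit).
Mixing does better — 1×V and 2×W: cost 19 ≤ 19, profit 1·7 + 2·10 = 27.

27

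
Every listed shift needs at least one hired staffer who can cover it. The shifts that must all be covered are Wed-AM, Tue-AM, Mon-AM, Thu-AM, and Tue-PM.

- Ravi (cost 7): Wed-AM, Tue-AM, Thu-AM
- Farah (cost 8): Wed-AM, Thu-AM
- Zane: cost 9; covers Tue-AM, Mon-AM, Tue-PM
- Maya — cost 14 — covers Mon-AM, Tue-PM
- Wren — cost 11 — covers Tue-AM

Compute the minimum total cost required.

16

Choose Ravi and Zane: together they cover Wed-AM, Tue-AM, Mon-AM, Thu-AM, Tue-PM — every shift.
Total cost: 7 + 9 = 16.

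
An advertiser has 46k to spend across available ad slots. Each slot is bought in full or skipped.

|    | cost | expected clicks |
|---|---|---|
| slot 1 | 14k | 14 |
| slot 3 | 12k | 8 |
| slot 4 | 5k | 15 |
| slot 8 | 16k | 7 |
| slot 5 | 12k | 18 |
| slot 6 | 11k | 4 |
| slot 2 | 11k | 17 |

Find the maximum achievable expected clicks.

slot 3 + slot 4 + slot 5 + slot 2: cost 12 + 5 + 12 + 11 = 40 ≤ 46, expected clicks 8 + 15 + 18 + 17 = 58.
slot 1 + slot 4 + slot 5 + slot 2: cost 14 + 5 + 12 + 11 = 42 ≤ 46, expected clicks 14 + 15 + 18 + 17 = 64.
Best is slot 1, slot 4, slot 5, and slot 2 with total expected clicks 64.

64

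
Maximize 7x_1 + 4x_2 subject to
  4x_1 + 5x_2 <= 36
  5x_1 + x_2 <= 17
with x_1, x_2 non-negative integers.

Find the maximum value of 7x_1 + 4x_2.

34

(x_1,x_2)=(2,5) is feasible, giving 34.
(x_1,x_2)=(1,6) is feasible, giving 31.
(x_1,x_2)=(2,4) is feasible, giving 30.
(x_1,x_2)=(1,5) is feasible, giving 27.
Maximum is 34 at (x_1,x_2)=(2,5).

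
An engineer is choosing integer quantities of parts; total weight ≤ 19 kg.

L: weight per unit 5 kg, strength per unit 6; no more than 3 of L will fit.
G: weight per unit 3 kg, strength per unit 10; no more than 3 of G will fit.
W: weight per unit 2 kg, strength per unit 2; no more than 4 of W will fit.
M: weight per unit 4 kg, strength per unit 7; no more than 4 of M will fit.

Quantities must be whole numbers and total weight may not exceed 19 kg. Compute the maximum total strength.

46

3×G and 2×M: weight 17 ≤ 19, strength 3·10 + 2·7 = 44.
3×G, 1×W, and 2×M: weight 19 ≤ 19, strength 3·10 + 1·2 + 2·7 = 46.
Best is 46.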